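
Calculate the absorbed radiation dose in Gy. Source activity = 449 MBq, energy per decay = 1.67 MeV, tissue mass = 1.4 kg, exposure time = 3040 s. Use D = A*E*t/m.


A = 449 MBq = 4.4900e+08 Bq
E = 1.67 MeV = 2.67534e-13 J
D = A*E*t/m = 4.4900e+08*2.67534e-13*3040/1.4
D = 0.2608 Gy


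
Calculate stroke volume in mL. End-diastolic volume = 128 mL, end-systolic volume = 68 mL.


SV = EDV - ESV
SV = 128 - 68
SV = 60 mL


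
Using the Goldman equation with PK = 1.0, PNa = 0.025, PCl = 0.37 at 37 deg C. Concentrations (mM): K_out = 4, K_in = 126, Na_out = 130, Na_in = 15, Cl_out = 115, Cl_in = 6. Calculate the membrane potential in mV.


Vm = (RT/F)*ln((PK*Ko + PNa*Nao + PCl*Cli)/(PK*Ki + PNa*Nai + PCl*Clo))
Numer = 9.47, Denom = 168.925
Vm = -77 mV


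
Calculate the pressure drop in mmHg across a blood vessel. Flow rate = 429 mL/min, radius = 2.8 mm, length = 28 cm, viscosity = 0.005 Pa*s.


dP = 8*mu*L*Q / (pi*r^4)
Q = 429 mL/min = 7.15e-06 m^3/s
dP = 414.708 Pa = 414.708 / 133.322 mmHg = 3.111 mmHg


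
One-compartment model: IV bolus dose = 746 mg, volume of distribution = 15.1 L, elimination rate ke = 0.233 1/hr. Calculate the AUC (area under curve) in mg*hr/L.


C0 = Dose/Vd = 746/15.1 = 49.404 mg/L
AUC = C0/ke = 49.404/0.233
AUC = 212 mg*hr/L


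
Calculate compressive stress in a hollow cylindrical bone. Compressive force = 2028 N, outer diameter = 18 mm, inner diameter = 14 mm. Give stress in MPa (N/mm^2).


A = pi*(r_o^2 - r_i^2)
r_o = 9 mm, r_i = 7 mm
A = 100.531 mm^2
sigma = F/A = 2028 / 100.531
sigma = 20.17 MPa


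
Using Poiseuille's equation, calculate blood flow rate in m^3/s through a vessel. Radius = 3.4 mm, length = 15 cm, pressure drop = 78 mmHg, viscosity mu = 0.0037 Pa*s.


Q = pi*r^4*dP / (8*mu*L)
r = 0.0034 m, L = 0.15 m
dP = 78 mmHg = 10399.116 Pa
Q = 9.8328e-04 m^3/s


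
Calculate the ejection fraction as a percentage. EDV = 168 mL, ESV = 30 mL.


SV = EDV - ESV = 168 - 30 = 138 mL
EF = SV/EDV * 100 = 138/168 * 100
EF = 82.14%


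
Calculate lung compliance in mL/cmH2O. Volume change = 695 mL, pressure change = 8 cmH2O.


C = dV / dP
C = 695 / 8
C = 86.88 mL/cmH2O


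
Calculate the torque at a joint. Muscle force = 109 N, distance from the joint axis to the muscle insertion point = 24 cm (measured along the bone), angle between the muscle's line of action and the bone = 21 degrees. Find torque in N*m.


Torque = F * d * sin(theta)   (moment arm = d*sin(theta))
d = 24 cm = 0.24 m
Torque = 109 * 0.24 * sin(21)
Torque = 9.375 N*m


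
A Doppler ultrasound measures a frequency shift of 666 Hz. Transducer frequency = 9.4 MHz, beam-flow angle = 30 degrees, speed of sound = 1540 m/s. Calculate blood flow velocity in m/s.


v = fd * c / (2 * f0 * cos(theta))
v = 666 * 1540 / (2 * 9.4000e+06 * cos(30))
v = 0.063 m/s


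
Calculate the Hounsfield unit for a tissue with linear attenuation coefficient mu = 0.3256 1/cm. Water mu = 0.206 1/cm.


HU = ((mu_tissue - mu_water) / mu_water) * 1000
HU = ((0.3256 - 0.206) / 0.206) * 1000
HU = 580.6


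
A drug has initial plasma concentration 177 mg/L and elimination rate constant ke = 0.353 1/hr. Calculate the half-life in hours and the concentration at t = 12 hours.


t_half = ln(2) / ke = 0.693147 / 0.353 = 1.964 hr
C(t) = C0 * exp(-ke*t) = 177 * exp(-0.353*12)
C(12) = 2.56 mg/L


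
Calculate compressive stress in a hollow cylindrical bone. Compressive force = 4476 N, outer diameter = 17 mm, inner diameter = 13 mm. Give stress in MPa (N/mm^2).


A = pi*(r_o^2 - r_i^2)
r_o = 8.5 mm, r_i = 6.5 mm
A = 94.2478 mm^2
sigma = F/A = 4476 / 94.2478
sigma = 47.49 MPa


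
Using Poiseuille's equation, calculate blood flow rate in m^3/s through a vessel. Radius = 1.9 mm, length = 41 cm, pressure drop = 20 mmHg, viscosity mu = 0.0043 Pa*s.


Q = pi*r^4*dP / (8*mu*L)
r = 0.0019 m, L = 0.41 m
dP = 20 mmHg = 2666.44 Pa
Q = 7.7402e-06 m^3/s


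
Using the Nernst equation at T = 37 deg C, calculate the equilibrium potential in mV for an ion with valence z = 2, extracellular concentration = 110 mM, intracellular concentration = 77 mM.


E = (RT/(zF)) * ln(C_out/C_in)
T = 37 + 273.15 = 310.15 K
E = (8.314 * 310.15 / (2 * 96485)) * ln(110/77)
E = 4.766 mV


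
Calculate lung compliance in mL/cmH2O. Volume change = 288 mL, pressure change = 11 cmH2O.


C = dV / dP
C = 288 / 11
C = 26.18 mL/cmH2O


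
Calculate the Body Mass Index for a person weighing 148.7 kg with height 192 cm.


BMI = weight / height^2
height = 192 cm = 1.92 m
BMI = 148.7 / 1.92^2
BMI = 40.34 kg/m^2


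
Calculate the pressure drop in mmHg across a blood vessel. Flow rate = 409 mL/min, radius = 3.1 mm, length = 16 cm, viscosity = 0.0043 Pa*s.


dP = 8*mu*L*Q / (pi*r^4)
Q = 409 mL/min = 6.81667e-06 m^3/s
dP = 129.317 Pa = 129.317 / 133.322 mmHg = 0.97 mmHg


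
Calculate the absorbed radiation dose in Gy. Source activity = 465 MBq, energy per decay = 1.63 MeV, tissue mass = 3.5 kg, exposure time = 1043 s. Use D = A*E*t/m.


A = 465 MBq = 4.6500e+08 Bq
E = 1.63 MeV = 2.61126e-13 J
D = A*E*t/m = 4.6500e+08*2.61126e-13*1043/3.5
D = 0.03618 Gy


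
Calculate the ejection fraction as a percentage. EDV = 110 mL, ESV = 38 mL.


SV = EDV - ESV = 110 - 38 = 72 mL
EF = SV/EDV * 100 = 72/110 * 100
EF = 65.45%


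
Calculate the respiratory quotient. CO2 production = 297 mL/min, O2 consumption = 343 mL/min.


RQ = VCO2 / VO2
RQ = 297 / 343
RQ = 0.8659


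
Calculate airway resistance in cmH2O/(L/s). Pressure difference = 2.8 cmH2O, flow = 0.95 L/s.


R = dP / flow
R = 2.8 / 0.95
R = 2.947 cmH2O/(L/s)


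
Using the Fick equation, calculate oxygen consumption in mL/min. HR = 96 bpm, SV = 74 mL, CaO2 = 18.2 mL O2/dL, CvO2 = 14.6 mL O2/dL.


CO = HR*SV = 96*74/1000 = 7.104 L/min
a-v O2 diff = 18.2 - 14.6 = 3.6 mL/dL
VO2 = CO * (CaO2-CvO2) * 10 dL/L
VO2 = 7.104 * 3.6 * 10
VO2 = 255.7 mL/min


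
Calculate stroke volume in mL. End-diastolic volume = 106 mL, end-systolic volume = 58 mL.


SV = EDV - ESV
SV = 106 - 58
SV = 48 mL


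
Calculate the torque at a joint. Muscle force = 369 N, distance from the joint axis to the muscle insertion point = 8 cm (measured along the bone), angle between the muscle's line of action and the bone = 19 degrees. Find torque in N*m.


Torque = F * d * sin(theta)   (moment arm = d*sin(theta))
d = 8 cm = 0.08 m
Torque = 369 * 0.08 * sin(19)
Torque = 9.611 N*m


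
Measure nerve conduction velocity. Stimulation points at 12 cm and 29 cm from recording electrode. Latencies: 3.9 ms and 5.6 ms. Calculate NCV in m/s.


Distance = (29 - 12) / 100 = 0.17 m
dt = (5.6 - 3.9) / 1000 = 0.0017 s
NCV = dist / dt = 100 m/s


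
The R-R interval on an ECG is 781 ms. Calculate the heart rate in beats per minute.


HR = 60 / RR_interval(s)
RR = 781 ms = 0.781 s
HR = 60 / 0.781 = 76.82 bpm


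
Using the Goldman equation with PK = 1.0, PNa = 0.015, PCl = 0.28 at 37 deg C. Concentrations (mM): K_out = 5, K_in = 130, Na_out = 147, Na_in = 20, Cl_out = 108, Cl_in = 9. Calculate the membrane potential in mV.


Vm = (RT/F)*ln((PK*Ko + PNa*Nao + PCl*Cli)/(PK*Ki + PNa*Nai + PCl*Clo))
Numer = 9.725, Denom = 160.54
Vm = -74.93 mV


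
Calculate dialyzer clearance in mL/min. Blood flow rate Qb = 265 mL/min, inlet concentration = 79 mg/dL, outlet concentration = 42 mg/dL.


K = Qb * (Cb_in - Cb_out) / Cb_in
K = 265 * (79 - 42) / 79
K = 124.1 mL/min


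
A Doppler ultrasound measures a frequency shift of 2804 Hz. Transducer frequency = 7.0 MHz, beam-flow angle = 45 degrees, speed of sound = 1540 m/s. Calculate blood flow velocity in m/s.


v = fd * c / (2 * f0 * cos(theta))
v = 2804 * 1540 / (2 * 7.0000e+06 * cos(45))
v = 0.4362 m/s


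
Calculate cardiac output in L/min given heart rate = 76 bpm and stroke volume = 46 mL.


CO = HR * SV
CO = 76 * 46 / 1000
CO = 3.496 L/min


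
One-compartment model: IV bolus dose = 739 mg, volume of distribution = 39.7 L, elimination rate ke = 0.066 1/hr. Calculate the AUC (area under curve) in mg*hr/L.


C0 = Dose/Vd = 739/39.7 = 18.6146 mg/L
AUC = C0/ke = 18.6146/0.066
AUC = 282 mg*hr/L


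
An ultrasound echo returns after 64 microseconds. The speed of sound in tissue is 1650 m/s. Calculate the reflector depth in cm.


depth = c * t / 2
t = 64 us = 6.4000e-05 s
depth = 1650 * 6.4000e-05 / 2
depth = 0.0528 m = 5.28 cm


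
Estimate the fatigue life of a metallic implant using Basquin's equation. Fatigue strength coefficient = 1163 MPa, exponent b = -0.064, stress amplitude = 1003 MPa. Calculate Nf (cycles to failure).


sigma_a = sigma_f' * (2Nf)^b
2Nf = (sigma_a/sigma_f')^(1/b)
2Nf = (1003/1163)^(1/-0.064)
2Nf = 10.100804
Nf = 5.05


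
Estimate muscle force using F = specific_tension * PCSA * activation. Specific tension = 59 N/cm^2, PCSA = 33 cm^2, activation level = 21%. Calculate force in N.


F = sigma * PCSA * activation
F = 59 * 33 * 0.21
F = 408.9 N


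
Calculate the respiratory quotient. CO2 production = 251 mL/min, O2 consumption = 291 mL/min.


RQ = VCO2 / VO2
RQ = 251 / 291
RQ = 0.8625


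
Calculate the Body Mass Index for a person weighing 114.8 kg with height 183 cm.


BMI = weight / height^2
height = 183 cm = 1.83 m
BMI = 114.8 / 1.83^2
BMI = 34.28 kg/m^2


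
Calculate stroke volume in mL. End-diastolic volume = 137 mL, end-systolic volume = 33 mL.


SV = EDV - ESV
SV = 137 - 33
SV = 104 mL


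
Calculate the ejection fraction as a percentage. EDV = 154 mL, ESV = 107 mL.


SV = EDV - ESV = 154 - 107 = 47 mL
EF = SV/EDV * 100 = 47/154 * 100
EF = 30.52%


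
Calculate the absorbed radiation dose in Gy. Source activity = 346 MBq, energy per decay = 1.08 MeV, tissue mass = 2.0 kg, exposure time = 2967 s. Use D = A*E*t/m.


A = 346 MBq = 3.4600e+08 Bq
E = 1.08 MeV = 1.73016e-13 J
D = A*E*t/m = 3.4600e+08*1.73016e-13*2967/2.0
D = 0.08881 Gy


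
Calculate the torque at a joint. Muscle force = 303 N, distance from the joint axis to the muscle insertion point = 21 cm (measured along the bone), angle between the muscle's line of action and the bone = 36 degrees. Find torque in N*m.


Torque = F * d * sin(theta)   (moment arm = d*sin(theta))
d = 21 cm = 0.21 m
Torque = 303 * 0.21 * sin(36)
Torque = 37.4 N*m


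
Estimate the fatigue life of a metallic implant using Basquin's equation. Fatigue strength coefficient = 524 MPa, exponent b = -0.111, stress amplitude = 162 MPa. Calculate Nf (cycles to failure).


sigma_a = sigma_f' * (2Nf)^b
2Nf = (sigma_a/sigma_f')^(1/b)
2Nf = (162/524)^(1/-0.111)
2Nf = 39168.721
Nf = 1.958e+04


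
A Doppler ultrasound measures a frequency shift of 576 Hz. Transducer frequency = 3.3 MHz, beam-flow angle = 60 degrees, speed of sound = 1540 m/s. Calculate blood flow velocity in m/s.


v = fd * c / (2 * f0 * cos(theta))
v = 576 * 1540 / (2 * 3.3000e+06 * cos(60))
v = 0.2688 m/s


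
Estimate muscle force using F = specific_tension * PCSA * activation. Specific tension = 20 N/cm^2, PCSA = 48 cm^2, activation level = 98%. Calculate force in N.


F = sigma * PCSA * activation
F = 20 * 48 * 0.98
F = 940.8 N


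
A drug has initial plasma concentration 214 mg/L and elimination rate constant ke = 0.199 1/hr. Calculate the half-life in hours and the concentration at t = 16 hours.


t_half = ln(2) / ke = 0.693147 / 0.199 = 3.483 hr
C(t) = C0 * exp(-ke*t) = 214 * exp(-0.199*16)
C(16) = 8.864 mg/L


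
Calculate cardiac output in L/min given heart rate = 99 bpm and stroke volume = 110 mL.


CO = HR * SV
CO = 99 * 110 / 1000
CO = 10.89 L/min


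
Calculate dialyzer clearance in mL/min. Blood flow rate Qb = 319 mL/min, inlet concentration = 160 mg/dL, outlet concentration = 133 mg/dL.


K = Qb * (Cb_in - Cb_out) / Cb_in
K = 319 * (160 - 133) / 160
K = 53.83 mL/min


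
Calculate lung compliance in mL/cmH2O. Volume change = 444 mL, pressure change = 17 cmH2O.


C = dV / dP
C = 444 / 17
C = 26.12 mL/cmH2O


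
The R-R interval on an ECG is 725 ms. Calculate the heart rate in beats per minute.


HR = 60 / RR_interval(s)
RR = 725 ms = 0.725 s
HR = 60 / 0.725 = 82.76 bpm


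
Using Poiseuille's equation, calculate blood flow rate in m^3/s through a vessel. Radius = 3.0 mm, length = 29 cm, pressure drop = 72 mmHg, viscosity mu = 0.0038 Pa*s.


Q = pi*r^4*dP / (8*mu*L)
r = 0.003 m, L = 0.29 m
dP = 72 mmHg = 9599.184 Pa
Q = 2.7708e-04 m^3/s


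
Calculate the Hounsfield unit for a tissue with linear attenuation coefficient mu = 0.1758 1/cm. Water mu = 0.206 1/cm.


HU = ((mu_tissue - mu_water) / mu_water) * 1000
HU = ((0.1758 - 0.206) / 0.206) * 1000
HU = -146.6


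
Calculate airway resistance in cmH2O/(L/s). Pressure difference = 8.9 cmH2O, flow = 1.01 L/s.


R = dP / flow
R = 8.9 / 1.01
R = 8.812 cmH2O/(L/s)


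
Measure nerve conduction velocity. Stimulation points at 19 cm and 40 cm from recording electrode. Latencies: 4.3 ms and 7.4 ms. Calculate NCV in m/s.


Distance = (40 - 19) / 100 = 0.21 m
dt = (7.4 - 4.3) / 1000 = 0.0031 s
NCV = dist / dt = 67.74 m/s


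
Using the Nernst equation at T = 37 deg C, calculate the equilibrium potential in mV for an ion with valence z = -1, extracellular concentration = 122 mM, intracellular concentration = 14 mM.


E = (RT/(zF)) * ln(C_out/C_in)
T = 37 + 273.15 = 310.15 K
E = (8.314 * 310.15 / (-1 * 96485)) * ln(122/14)
E = -57.86 mV


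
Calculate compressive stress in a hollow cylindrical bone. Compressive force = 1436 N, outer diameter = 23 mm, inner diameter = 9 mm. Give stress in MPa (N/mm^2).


A = pi*(r_o^2 - r_i^2)
r_o = 11.5 mm, r_i = 4.5 mm
A = 351.858 mm^2
sigma = F/A = 1436 / 351.858
sigma = 4.081 MPa


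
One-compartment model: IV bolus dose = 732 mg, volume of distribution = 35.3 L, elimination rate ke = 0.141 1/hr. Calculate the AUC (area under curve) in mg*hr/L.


C0 = Dose/Vd = 732/35.3 = 20.7365 mg/L
AUC = C0/ke = 20.7365/0.141
AUC = 147.1 mg*hr/L


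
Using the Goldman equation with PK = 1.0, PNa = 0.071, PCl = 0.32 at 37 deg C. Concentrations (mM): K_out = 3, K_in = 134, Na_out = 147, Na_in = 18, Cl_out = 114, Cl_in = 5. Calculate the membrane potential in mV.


Vm = (RT/F)*ln((PK*Ko + PNa*Nao + PCl*Cli)/(PK*Ki + PNa*Nai + PCl*Clo))
Numer = 15.037, Denom = 171.758
Vm = -65.09 mV


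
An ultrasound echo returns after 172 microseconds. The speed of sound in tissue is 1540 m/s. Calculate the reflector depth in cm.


depth = c * t / 2
t = 172 us = 1.7200e-04 s
depth = 1540 * 1.7200e-04 / 2
depth = 0.13244 m = 13.244 cm


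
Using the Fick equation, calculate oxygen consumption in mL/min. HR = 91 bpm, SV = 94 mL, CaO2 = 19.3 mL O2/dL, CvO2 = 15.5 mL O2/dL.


CO = HR*SV = 91*94/1000 = 8.554 L/min
a-v O2 diff = 19.3 - 15.5 = 3.8 mL/dL
VO2 = CO * (CaO2-CvO2) * 10 dL/L
VO2 = 8.554 * 3.8 * 10
VO2 = 325.1 mL/min


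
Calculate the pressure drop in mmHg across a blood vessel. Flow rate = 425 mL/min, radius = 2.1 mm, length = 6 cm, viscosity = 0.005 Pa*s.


dP = 8*mu*L*Q / (pi*r^4)
Q = 425 mL/min = 7.08333e-06 m^3/s
dP = 278.241 Pa = 278.241 / 133.322 mmHg = 2.087 mmHg


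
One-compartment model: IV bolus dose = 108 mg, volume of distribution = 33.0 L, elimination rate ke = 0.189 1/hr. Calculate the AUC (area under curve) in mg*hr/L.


C0 = Dose/Vd = 108/33.0 = 3.27273 mg/L
AUC = C0/ke = 3.27273/0.189
AUC = 17.32 mg*hr/L


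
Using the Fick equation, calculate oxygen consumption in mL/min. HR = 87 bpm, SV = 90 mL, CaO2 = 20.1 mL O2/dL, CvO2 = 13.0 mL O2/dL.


CO = HR*SV = 87*90/1000 = 7.83 L/min
a-v O2 diff = 20.1 - 13.0 = 7.1 mL/dL
VO2 = CO * (CaO2-CvO2) * 10 dL/L
VO2 = 7.83 * 7.1 * 10
VO2 = 555.9 mL/min


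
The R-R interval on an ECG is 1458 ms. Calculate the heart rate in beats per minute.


HR = 60 / RR_interval(s)
RR = 1458 ms = 1.458 s
HR = 60 / 1.458 = 41.15 bpm


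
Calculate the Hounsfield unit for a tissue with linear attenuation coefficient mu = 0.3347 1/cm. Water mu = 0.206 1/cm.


HU = ((mu_tissue - mu_water) / mu_water) * 1000
HU = ((0.3347 - 0.206) / 0.206) * 1000
HU = 624.8


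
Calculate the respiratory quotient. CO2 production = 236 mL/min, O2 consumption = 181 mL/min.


RQ = VCO2 / VO2
RQ = 236 / 181
RQ = 1.304


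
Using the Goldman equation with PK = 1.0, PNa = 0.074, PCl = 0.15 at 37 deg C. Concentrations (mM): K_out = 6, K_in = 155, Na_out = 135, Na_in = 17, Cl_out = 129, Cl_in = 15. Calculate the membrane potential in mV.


Vm = (RT/F)*ln((PK*Ko + PNa*Nao + PCl*Cli)/(PK*Ki + PNa*Nai + PCl*Clo))
Numer = 18.24, Denom = 175.608
Vm = -60.52 mV


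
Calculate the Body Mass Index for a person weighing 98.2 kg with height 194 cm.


BMI = weight / height^2
height = 194 cm = 1.94 m
BMI = 98.2 / 1.94^2
BMI = 26.09 kg/m^2


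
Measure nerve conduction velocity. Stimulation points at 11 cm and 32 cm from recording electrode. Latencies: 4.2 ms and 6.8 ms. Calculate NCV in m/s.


Distance = (32 - 11) / 100 = 0.21 m
dt = (6.8 - 4.2) / 1000 = 0.0026 s
NCV = dist / dt = 80.77 m/s


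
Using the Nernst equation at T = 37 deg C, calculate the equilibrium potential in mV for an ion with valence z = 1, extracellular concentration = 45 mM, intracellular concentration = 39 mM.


E = (RT/(zF)) * ln(C_out/C_in)
T = 37 + 273.15 = 310.15 K
E = (8.314 * 310.15 / (1 * 96485)) * ln(45/39)
E = 3.824 mV


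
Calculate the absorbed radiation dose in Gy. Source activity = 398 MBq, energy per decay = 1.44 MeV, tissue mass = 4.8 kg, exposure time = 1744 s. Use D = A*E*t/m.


A = 398 MBq = 3.9800e+08 Bq
E = 1.44 MeV = 2.30688e-13 J
D = A*E*t/m = 3.9800e+08*2.30688e-13*1744/4.8
D = 0.03336 Gy


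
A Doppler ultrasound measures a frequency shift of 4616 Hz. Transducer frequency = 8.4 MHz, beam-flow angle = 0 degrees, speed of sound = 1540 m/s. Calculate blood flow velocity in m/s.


v = fd * c / (2 * f0 * cos(theta))
v = 4616 * 1540 / (2 * 8.4000e+06 * cos(0))
v = 0.4231 m/s


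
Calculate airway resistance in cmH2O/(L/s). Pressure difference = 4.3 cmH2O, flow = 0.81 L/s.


R = dP / flow
R = 4.3 / 0.81
R = 5.309 cmH2O/(L/s)


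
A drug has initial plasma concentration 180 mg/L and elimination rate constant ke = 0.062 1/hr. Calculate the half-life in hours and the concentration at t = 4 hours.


t_half = ln(2) / ke = 0.693147 / 0.062 = 11.18 hr
C(t) = C0 * exp(-ke*t) = 180 * exp(-0.062*4)
C(4) = 140.5 mg/L


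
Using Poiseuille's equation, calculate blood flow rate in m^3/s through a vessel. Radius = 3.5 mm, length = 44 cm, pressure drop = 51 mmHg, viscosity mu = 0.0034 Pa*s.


Q = pi*r^4*dP / (8*mu*L)
r = 0.0035 m, L = 0.44 m
dP = 51 mmHg = 6799.422 Pa
Q = 2.6784e-04 m^3/s


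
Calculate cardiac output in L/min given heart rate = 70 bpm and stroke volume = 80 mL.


CO = HR * SV
CO = 70 * 80 / 1000
CO = 5.6 L/min


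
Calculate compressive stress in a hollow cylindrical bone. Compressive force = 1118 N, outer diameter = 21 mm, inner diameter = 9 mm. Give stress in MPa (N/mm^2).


A = pi*(r_o^2 - r_i^2)
r_o = 10.5 mm, r_i = 4.5 mm
A = 282.743 mm^2
sigma = F/A = 1118 / 282.743
sigma = 3.954 MPa


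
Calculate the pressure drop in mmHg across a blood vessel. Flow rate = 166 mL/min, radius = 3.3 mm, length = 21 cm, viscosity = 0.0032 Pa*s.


dP = 8*mu*L*Q / (pi*r^4)
Q = 166 mL/min = 2.76667e-06 m^3/s
dP = 39.9219 Pa = 39.9219 / 133.322 mmHg = 0.2994 mmHg


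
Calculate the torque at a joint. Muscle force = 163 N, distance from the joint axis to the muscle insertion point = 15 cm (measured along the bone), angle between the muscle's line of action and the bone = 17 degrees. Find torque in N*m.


Torque = F * d * sin(theta)   (moment arm = d*sin(theta))
d = 15 cm = 0.15 m
Torque = 163 * 0.15 * sin(17)
Torque = 7.148 N*m


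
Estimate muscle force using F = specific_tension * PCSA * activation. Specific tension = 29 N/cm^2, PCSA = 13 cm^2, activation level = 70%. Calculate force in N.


F = sigma * PCSA * activation
F = 29 * 13 * 0.7
F = 263.9 N


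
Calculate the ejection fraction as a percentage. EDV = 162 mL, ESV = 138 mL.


SV = EDV - ESV = 162 - 138 = 24 mL
EF = SV/EDV * 100 = 24/162 * 100
EF = 14.81%


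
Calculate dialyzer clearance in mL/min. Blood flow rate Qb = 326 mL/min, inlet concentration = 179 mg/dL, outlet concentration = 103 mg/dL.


K = Qb * (Cb_in - Cb_out) / Cb_in
K = 326 * (179 - 103) / 179
K = 138.4 mL/min


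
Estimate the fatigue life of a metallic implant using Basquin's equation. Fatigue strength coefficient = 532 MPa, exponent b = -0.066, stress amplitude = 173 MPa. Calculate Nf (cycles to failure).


sigma_a = sigma_f' * (2Nf)^b
2Nf = (sigma_a/sigma_f')^(1/b)
2Nf = (173/532)^(1/-0.066)
2Nf = 24654827
Nf = 1.2327e+07


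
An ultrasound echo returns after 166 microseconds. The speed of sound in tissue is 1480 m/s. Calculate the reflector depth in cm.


depth = c * t / 2
t = 166 us = 1.6600e-04 s
depth = 1480 * 1.6600e-04 / 2
depth = 0.12284 m = 12.284 cm


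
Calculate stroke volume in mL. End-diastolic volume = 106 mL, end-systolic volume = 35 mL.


SV = EDV - ESV
SV = 106 - 35
SV = 71 mL


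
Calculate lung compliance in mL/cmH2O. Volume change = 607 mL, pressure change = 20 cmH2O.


C = dV / dP
C = 607 / 20
C = 30.35 mL/cmH2O


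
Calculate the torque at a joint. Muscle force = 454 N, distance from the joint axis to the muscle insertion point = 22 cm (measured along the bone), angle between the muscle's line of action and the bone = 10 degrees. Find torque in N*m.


Torque = F * d * sin(theta)   (moment arm = d*sin(theta))
d = 22 cm = 0.22 m
Torque = 454 * 0.22 * sin(10)
Torque = 17.34 N*m


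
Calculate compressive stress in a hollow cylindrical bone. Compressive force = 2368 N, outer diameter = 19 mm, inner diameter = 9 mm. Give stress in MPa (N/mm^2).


A = pi*(r_o^2 - r_i^2)
r_o = 9.5 mm, r_i = 4.5 mm
A = 219.911 mm^2
sigma = F/A = 2368 / 219.911
sigma = 10.77 MPa


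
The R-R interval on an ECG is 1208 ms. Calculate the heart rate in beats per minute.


HR = 60 / RR_interval(s)
RR = 1208 ms = 1.208 s
HR = 60 / 1.208 = 49.67 bpm


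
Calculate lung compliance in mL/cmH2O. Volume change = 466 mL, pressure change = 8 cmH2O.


C = dV / dP
C = 466 / 8
C = 58.25 mL/cmH2O


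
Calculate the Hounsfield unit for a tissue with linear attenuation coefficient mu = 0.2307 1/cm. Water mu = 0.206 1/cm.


HU = ((mu_tissue - mu_water) / mu_water) * 1000
HU = ((0.2307 - 0.206) / 0.206) * 1000
HU = 119.9


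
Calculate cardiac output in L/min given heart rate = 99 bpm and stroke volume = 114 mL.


CO = HR * SV
CO = 99 * 114 / 1000
CO = 11.29 L/min


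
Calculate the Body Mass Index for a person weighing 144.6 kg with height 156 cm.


BMI = weight / height^2
height = 156 cm = 1.56 m
BMI = 144.6 / 1.56^2
BMI = 59.42 kg/m^2


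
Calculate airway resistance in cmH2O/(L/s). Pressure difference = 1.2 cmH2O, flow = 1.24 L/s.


R = dP / flow
R = 1.2 / 1.24
R = 0.9677 cmH2O/(L/s)


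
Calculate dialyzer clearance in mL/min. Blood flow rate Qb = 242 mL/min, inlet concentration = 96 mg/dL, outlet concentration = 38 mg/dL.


K = Qb * (Cb_in - Cb_out) / Cb_in
K = 242 * (96 - 38) / 96
K = 146.2 mL/min


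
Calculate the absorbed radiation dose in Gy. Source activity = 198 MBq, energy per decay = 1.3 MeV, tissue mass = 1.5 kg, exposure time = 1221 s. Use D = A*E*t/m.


A = 198 MBq = 1.9800e+08 Bq
E = 1.3 MeV = 2.0826e-13 J
D = A*E*t/m = 1.9800e+08*2.0826e-13*1221/1.5
D = 0.03357 Gy


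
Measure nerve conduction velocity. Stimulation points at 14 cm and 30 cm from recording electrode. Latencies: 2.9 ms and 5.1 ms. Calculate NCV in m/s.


Distance = (30 - 14) / 100 = 0.16 m
dt = (5.1 - 2.9) / 1000 = 0.0022 s
NCV = dist / dt = 72.73 m/s


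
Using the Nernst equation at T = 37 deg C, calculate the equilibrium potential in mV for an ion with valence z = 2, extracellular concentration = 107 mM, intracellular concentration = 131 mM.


E = (RT/(zF)) * ln(C_out/C_in)
T = 37 + 273.15 = 310.15 K
E = (8.314 * 310.15 / (2 * 96485)) * ln(107/131)
E = -2.704 mV


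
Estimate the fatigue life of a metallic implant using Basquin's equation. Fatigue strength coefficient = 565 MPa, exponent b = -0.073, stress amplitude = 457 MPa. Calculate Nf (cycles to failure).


sigma_a = sigma_f' * (2Nf)^b
2Nf = (sigma_a/sigma_f')^(1/b)
2Nf = (457/565)^(1/-0.073)
2Nf = 18.284605
Nf = 9.142


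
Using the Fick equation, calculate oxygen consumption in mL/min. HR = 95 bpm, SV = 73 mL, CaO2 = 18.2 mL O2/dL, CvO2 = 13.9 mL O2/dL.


CO = HR*SV = 95*73/1000 = 6.935 L/min
a-v O2 diff = 18.2 - 13.9 = 4.3 mL/dL
VO2 = CO * (CaO2-CvO2) * 10 dL/L
VO2 = 6.935 * 4.3 * 10
VO2 = 298.2 mL/min


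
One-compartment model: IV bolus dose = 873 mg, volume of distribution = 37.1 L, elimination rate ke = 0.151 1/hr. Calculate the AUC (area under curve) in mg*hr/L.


C0 = Dose/Vd = 873/37.1 = 23.531 mg/L
AUC = C0/ke = 23.531/0.151
AUC = 155.8 mg*hr/L


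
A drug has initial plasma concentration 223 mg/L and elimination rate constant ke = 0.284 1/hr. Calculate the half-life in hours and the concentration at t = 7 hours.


t_half = ln(2) / ke = 0.693147 / 0.284 = 2.441 hr
C(t) = C0 * exp(-ke*t) = 223 * exp(-0.284*7)
C(7) = 30.54 mg/L


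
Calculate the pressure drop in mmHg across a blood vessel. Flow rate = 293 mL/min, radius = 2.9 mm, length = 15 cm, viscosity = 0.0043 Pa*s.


dP = 8*mu*L*Q / (pi*r^4)
Q = 293 mL/min = 4.88333e-06 m^3/s
dP = 113.403 Pa = 113.403 / 133.322 mmHg = 0.8506 mmHg


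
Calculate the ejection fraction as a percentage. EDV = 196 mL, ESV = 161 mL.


SV = EDV - ESV = 196 - 161 = 35 mL
EF = SV/EDV * 100 = 35/196 * 100
EF = 17.86%


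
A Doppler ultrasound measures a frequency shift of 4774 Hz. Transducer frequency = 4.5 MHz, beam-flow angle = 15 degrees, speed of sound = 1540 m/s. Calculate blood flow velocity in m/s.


v = fd * c / (2 * f0 * cos(theta))
v = 4774 * 1540 / (2 * 4.5000e+06 * cos(15))
v = 0.8457 m/s


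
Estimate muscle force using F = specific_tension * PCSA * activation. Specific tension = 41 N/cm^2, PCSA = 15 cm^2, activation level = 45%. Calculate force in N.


F = sigma * PCSA * activation
F = 41 * 15 * 0.45
F = 276.8 N


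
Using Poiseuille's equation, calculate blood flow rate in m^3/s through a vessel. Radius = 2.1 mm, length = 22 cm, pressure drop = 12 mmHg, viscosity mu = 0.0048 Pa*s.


Q = pi*r^4*dP / (8*mu*L)
r = 0.0021 m, L = 0.22 m
dP = 12 mmHg = 1599.864 Pa
Q = 1.1571e-05 m^3/s


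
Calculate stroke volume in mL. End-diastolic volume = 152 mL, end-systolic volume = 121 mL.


SV = EDV - ESV
SV = 152 - 121
SV = 31 mL


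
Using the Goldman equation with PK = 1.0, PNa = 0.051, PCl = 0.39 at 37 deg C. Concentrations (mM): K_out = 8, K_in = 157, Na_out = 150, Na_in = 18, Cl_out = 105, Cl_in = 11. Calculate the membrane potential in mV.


Vm = (RT/F)*ln((PK*Ko + PNa*Nao + PCl*Cli)/(PK*Ki + PNa*Nai + PCl*Clo))
Numer = 19.94, Denom = 198.868
Vm = -61.47 mV


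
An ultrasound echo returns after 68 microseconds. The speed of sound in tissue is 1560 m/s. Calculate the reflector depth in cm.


depth = c * t / 2
t = 68 us = 6.8000e-05 s
depth = 1560 * 6.8000e-05 / 2
depth = 0.05304 m = 5.304 cm


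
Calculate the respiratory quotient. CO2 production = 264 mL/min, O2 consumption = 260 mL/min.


RQ = VCO2 / VO2
RQ = 264 / 260
RQ = 1.015


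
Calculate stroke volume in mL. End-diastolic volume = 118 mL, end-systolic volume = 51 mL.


SV = EDV - ESV
SV = 118 - 51
SV = 67 mL


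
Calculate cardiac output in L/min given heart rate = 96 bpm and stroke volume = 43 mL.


CO = HR * SV
CO = 96 * 43 / 1000
CO = 4.128 L/min


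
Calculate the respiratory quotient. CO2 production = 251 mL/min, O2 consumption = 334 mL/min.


RQ = VCO2 / VO2
RQ = 251 / 334
RQ = 0.7515


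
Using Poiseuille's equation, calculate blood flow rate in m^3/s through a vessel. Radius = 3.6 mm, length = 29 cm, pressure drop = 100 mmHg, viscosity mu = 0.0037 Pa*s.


Q = pi*r^4*dP / (8*mu*L)
r = 0.0036 m, L = 0.29 m
dP = 100 mmHg = 13332.2 Pa
Q = 8.1954e-04 m^3/s


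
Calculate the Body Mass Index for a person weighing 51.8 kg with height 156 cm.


BMI = weight / height^2
height = 156 cm = 1.56 m
BMI = 51.8 / 1.56^2
BMI = 21.29 kg/m^2


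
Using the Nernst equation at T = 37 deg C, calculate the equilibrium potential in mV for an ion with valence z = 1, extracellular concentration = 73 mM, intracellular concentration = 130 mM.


E = (RT/(zF)) * ln(C_out/C_in)
T = 37 + 273.15 = 310.15 K
E = (8.314 * 310.15 / (1 * 96485)) * ln(73/130)
E = -15.42 mV


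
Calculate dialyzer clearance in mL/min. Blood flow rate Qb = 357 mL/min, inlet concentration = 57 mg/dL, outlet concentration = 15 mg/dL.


K = Qb * (Cb_in - Cb_out) / Cb_in
K = 357 * (57 - 15) / 57
K = 263.1 mL/min


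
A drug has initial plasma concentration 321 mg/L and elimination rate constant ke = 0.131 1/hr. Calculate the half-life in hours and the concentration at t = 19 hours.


t_half = ln(2) / ke = 0.693147 / 0.131 = 5.291 hr
C(t) = C0 * exp(-ke*t) = 321 * exp(-0.131*19)
C(19) = 26.64 mg/L


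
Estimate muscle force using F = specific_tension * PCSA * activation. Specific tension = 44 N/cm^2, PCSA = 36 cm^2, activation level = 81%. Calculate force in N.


F = sigma * PCSA * activation
F = 44 * 36 * 0.81
F = 1283 N


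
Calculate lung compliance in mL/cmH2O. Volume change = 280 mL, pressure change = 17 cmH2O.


C = dV / dP
C = 280 / 17
C = 16.47 mL/cmH2O


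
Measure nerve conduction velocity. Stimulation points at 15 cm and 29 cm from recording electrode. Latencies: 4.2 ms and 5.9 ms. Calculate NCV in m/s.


Distance = (29 - 15) / 100 = 0.14 m
dt = (5.9 - 4.2) / 1000 = 0.0017 s
NCV = dist / dt = 82.35 m/s


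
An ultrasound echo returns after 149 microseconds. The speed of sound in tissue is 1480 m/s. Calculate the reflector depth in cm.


depth = c * t / 2
t = 149 us = 1.4900e-04 s
depth = 1480 * 1.4900e-04 / 2
depth = 0.11026 m = 11.026 cm


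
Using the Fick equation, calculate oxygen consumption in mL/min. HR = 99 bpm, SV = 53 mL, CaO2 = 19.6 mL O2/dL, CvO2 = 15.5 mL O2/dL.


CO = HR*SV = 99*53/1000 = 5.247 L/min
a-v O2 diff = 19.6 - 15.5 = 4.1 mL/dL
VO2 = CO * (CaO2-CvO2) * 10 dL/L
VO2 = 5.247 * 4.1 * 10
VO2 = 215.1 mL/min


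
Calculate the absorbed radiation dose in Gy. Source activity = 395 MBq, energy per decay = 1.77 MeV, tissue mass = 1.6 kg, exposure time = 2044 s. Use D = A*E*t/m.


A = 395 MBq = 3.9500e+08 Bq
E = 1.77 MeV = 2.83554e-13 J
D = A*E*t/m = 3.9500e+08*2.83554e-13*2044/1.6
D = 0.1431 Gy


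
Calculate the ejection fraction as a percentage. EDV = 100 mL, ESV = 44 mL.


SV = EDV - ESV = 100 - 44 = 56 mL
EF = SV/EDV * 100 = 56/100 * 100
EF = 56%


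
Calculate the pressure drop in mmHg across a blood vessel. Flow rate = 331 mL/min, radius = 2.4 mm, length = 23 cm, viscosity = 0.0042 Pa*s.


dP = 8*mu*L*Q / (pi*r^4)
Q = 331 mL/min = 5.51667e-06 m^3/s
dP = 409.024 Pa = 409.024 / 133.322 mmHg = 3.068 mmHg


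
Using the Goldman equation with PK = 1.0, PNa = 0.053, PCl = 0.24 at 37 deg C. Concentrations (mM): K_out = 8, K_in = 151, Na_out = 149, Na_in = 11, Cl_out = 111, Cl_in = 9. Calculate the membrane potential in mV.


Vm = (RT/F)*ln((PK*Ko + PNa*Nao + PCl*Cli)/(PK*Ki + PNa*Nai + PCl*Clo))
Numer = 18.057, Denom = 178.223
Vm = -61.19 mV


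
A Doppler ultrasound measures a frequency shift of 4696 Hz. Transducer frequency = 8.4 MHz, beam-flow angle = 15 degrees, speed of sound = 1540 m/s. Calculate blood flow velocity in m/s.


v = fd * c / (2 * f0 * cos(theta))
v = 4696 * 1540 / (2 * 8.4000e+06 * cos(15))
v = 0.4457 m/s


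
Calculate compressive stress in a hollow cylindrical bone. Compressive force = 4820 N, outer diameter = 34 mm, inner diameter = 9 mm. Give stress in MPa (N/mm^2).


A = pi*(r_o^2 - r_i^2)
r_o = 17 mm, r_i = 4.5 mm
A = 844.303 mm^2
sigma = F/A = 4820 / 844.303
sigma = 5.709 MPa


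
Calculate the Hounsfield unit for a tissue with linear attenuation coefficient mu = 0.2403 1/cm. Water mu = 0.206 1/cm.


HU = ((mu_tissue - mu_water) / mu_water) * 1000
HU = ((0.2403 - 0.206) / 0.206) * 1000
HU = 166.5


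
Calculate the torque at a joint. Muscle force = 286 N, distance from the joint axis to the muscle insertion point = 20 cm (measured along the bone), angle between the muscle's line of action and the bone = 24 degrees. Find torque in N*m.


Torque = F * d * sin(theta)   (moment arm = d*sin(theta))
d = 20 cm = 0.2 m
Torque = 286 * 0.2 * sin(24)
Torque = 23.27 N*m


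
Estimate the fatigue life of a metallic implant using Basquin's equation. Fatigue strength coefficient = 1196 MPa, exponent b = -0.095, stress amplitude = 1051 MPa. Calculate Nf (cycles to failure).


sigma_a = sigma_f' * (2Nf)^b
2Nf = (sigma_a/sigma_f')^(1/b)
2Nf = (1051/1196)^(1/-0.095)
2Nf = 3.8978573
Nf = 1.949


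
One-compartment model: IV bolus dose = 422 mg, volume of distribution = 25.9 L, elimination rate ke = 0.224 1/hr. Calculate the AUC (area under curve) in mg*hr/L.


C0 = Dose/Vd = 422/25.9 = 16.2934 mg/L
AUC = C0/ke = 16.2934/0.224
AUC = 72.74 mg*hr/L


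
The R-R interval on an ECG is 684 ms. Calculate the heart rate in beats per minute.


HR = 60 / RR_interval(s)
RR = 684 ms = 0.684 s
HR = 60 / 0.684 = 87.72 bpm


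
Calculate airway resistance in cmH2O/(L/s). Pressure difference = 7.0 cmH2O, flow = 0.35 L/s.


R = dP / flow
R = 7.0 / 0.35
R = 20 cmH2O/(L/s)


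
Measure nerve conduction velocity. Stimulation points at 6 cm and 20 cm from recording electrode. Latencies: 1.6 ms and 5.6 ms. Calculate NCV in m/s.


Distance = (20 - 6) / 100 = 0.14 m
dt = (5.6 - 1.6) / 1000 = 0.004 s
NCV = dist / dt = 35 m/s


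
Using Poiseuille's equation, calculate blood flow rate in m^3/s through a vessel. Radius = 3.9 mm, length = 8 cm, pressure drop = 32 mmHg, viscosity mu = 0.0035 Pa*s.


Q = pi*r^4*dP / (8*mu*L)
r = 0.0039 m, L = 0.08 m
dP = 32 mmHg = 4266.304 Pa
Q = 0.001384 m^3/s


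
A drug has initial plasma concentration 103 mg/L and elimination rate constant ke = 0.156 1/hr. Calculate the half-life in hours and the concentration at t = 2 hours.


t_half = ln(2) / ke = 0.693147 / 0.156 = 4.443 hr
C(t) = C0 * exp(-ke*t) = 103 * exp(-0.156*2)
C(2) = 75.39 mg/L


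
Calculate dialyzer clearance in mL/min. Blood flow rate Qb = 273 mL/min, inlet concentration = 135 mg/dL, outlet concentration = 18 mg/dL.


K = Qb * (Cb_in - Cb_out) / Cb_in
K = 273 * (135 - 18) / 135
K = 236.6 mL/min


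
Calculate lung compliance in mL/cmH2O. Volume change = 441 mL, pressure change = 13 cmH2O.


C = dV / dP
C = 441 / 13
C = 33.92 mL/cmH2O


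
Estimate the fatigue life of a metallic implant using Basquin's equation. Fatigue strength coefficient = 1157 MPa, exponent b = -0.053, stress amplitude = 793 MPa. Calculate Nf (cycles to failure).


sigma_a = sigma_f' * (2Nf)^b
2Nf = (sigma_a/sigma_f')^(1/b)
2Nf = (793/1157)^(1/-0.053)
2Nf = 1245.8763
Nf = 622.9


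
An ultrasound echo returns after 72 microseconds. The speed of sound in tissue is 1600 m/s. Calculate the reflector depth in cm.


depth = c * t / 2
t = 72 us = 7.2000e-05 s
depth = 1600 * 7.2000e-05 / 2
depth = 0.0576 m = 5.76 cm


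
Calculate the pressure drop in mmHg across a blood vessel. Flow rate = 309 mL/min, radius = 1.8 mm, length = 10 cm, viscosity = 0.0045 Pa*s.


dP = 8*mu*L*Q / (pi*r^4)
Q = 309 mL/min = 5.15e-06 m^3/s
dP = 562.173 Pa = 562.173 / 133.322 mmHg = 4.217 mmHg


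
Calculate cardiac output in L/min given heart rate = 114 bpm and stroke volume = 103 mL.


CO = HR * SV
CO = 114 * 103 / 1000
CO = 11.74 L/min


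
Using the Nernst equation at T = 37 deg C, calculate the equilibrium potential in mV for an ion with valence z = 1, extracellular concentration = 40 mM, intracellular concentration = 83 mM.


E = (RT/(zF)) * ln(C_out/C_in)
T = 37 + 273.15 = 310.15 K
E = (8.314 * 310.15 / (1 * 96485)) * ln(40/83)
E = -19.51 mV


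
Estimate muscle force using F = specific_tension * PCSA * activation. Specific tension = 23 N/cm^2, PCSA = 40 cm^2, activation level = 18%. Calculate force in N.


F = sigma * PCSA * activation
F = 23 * 40 * 0.18
F = 165.6 N


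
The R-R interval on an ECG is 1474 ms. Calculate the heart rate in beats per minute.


HR = 60 / RR_interval(s)
RR = 1474 ms = 1.474 s
HR = 60 / 1.474 = 40.71 bpm


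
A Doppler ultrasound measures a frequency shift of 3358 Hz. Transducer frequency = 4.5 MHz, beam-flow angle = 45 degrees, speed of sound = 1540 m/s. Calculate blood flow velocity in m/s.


v = fd * c / (2 * f0 * cos(theta))
v = 3358 * 1540 / (2 * 4.5000e+06 * cos(45))
v = 0.8126 m/s


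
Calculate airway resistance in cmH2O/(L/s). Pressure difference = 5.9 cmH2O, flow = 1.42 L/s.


R = dP / flow
R = 5.9 / 1.42
R = 4.155 cmH2O/(L/s)


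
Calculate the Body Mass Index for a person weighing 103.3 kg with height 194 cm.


BMI = weight / height^2
height = 194 cm = 1.94 m
BMI = 103.3 / 1.94^2
BMI = 27.45 kg/m^2


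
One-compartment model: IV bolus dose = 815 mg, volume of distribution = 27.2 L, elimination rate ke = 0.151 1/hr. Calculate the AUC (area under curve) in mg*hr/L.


C0 = Dose/Vd = 815/27.2 = 29.9632 mg/L
AUC = C0/ke = 29.9632/0.151
AUC = 198.4 mg*hr/L


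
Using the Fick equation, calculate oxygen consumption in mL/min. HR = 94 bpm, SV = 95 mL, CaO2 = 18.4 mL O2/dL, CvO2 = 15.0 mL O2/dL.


CO = HR*SV = 94*95/1000 = 8.93 L/min
a-v O2 diff = 18.4 - 15.0 = 3.4 mL/dL
VO2 = CO * (CaO2-CvO2) * 10 dL/L
VO2 = 8.93 * 3.4 * 10
VO2 = 303.6 mL/min


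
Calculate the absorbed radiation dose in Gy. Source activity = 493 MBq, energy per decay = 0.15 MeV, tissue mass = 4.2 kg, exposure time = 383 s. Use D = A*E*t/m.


A = 493 MBq = 4.9300e+08 Bq
E = 0.15 MeV = 2.403e-14 J
D = A*E*t/m = 4.9300e+08*2.403e-14*383/4.2
D = 0.00108 Gy


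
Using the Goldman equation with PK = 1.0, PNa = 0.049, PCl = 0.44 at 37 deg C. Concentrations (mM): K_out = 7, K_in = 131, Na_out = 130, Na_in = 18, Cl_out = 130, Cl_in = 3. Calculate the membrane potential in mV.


Vm = (RT/F)*ln((PK*Ko + PNa*Nao + PCl*Cli)/(PK*Ki + PNa*Nai + PCl*Clo))
Numer = 14.69, Denom = 189.082
Vm = -68.28 mV


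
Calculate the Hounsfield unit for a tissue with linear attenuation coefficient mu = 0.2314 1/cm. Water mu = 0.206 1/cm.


HU = ((mu_tissue - mu_water) / mu_water) * 1000
HU = ((0.2314 - 0.206) / 0.206) * 1000
HU = 123.3


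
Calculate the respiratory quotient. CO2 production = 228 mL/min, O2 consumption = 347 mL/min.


RQ = VCO2 / VO2
RQ = 228 / 347
RQ = 0.6571


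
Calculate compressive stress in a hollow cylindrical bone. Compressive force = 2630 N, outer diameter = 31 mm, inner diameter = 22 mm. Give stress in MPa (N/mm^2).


A = pi*(r_o^2 - r_i^2)
r_o = 15.5 mm, r_i = 11 mm
A = 374.635 mm^2
sigma = F/A = 2630 / 374.635
sigma = 7.02 MPa


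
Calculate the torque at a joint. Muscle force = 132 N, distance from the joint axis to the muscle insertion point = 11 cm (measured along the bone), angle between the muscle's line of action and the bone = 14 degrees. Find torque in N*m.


Torque = F * d * sin(theta)   (moment arm = d*sin(theta))
d = 11 cm = 0.11 m
Torque = 132 * 0.11 * sin(14)
Torque = 3.513 N*m


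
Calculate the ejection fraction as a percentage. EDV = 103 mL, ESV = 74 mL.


SV = EDV - ESV = 103 - 74 = 29 mL
EF = SV/EDV * 100 = 29/103 * 100
EF = 28.16%


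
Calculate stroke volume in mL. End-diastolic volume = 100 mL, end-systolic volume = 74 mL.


SV = EDV - ESV
SV = 100 - 74
SV = 26 mL


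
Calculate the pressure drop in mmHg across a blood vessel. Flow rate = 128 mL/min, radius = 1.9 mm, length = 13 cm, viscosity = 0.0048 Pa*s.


dP = 8*mu*L*Q / (pi*r^4)
Q = 128 mL/min = 2.13333e-06 m^3/s
dP = 260.117 Pa = 260.117 / 133.322 mmHg = 1.951 mmHg
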